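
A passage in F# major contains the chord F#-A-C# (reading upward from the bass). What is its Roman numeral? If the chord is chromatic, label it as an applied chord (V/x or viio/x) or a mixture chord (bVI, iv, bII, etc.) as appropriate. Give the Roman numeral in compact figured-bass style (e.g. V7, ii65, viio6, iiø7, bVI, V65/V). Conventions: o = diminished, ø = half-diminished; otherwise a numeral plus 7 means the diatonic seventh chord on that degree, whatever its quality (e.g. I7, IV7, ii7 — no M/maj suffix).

i

Stacked in thirds the chord is F#-A-C#: a minor triad on F#.
F# is the first degree of F# major. This is the minor tonic, borrowed from the parallel minor.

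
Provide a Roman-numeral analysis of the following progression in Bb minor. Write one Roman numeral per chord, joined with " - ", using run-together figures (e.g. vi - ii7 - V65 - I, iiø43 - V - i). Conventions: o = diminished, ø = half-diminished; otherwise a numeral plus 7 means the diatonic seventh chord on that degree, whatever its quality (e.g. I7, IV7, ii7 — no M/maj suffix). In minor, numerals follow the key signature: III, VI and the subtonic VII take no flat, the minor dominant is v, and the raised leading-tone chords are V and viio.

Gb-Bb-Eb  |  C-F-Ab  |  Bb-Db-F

Gb-Bb-Eb: root Eb is the subdominant; minor triad there is iv6.
C-F-Ab: minor triad on F = scale degree 5 → v64.
Bb-Db-F: root Bb is the tonic; minor triad there is i.

iv6 - v64 - i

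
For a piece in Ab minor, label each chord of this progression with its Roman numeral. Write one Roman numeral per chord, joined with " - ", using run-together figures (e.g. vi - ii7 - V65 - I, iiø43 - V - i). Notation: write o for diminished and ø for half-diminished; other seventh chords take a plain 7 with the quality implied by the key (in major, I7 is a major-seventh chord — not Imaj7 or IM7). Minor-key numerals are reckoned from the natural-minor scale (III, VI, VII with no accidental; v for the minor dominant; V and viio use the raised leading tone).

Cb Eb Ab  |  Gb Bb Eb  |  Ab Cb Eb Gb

i6 - v6 - i7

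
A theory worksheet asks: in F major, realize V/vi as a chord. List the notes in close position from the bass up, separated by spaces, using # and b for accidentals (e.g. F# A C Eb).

A C# E

The slash means an applied dominant: we want the dominant of vi. In F major, vi is D minor, and its dominant is built on A.
Building a major triad on A gives A-C#-E.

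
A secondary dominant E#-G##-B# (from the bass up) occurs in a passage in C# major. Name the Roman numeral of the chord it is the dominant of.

vi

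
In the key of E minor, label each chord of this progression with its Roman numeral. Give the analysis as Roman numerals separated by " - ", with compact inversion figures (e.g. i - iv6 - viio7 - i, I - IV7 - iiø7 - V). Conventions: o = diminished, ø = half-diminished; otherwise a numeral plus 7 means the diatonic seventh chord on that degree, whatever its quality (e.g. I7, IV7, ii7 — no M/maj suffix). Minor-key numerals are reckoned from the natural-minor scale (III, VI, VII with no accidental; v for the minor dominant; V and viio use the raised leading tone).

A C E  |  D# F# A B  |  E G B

iv - V65 - i

A-C-E: root A is the subdominant; minor triad there is iv.
D#-F#-A-B has root B, degree 5 in E minor, so V65.
E-G-B has root E, degree 1 in E minor, so i.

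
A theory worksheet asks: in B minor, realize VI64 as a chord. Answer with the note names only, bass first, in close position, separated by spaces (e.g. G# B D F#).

D G B

The numeral's case and figure indicate a major triad. In B minor its root, the submediant, is G.
That chord is spelled G-B-D.
The figured bass 64 indicates second inversion, placing the fifth (D) in the bass: D-G-B.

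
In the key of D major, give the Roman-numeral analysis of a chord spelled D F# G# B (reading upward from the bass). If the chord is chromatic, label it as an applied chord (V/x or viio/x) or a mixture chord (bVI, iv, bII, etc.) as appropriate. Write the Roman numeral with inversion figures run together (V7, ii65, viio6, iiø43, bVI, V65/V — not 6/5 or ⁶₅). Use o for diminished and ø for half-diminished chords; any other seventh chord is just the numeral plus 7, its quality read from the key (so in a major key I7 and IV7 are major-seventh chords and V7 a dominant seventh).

viiø43/V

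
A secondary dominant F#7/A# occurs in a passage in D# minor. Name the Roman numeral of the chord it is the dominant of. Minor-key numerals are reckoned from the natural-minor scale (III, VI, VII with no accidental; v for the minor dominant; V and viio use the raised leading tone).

The chord is a dominant seventh chord on F#.
A dominant resolves down a perfect fifth: F# → B. In D# minor, B is scale degree 6, i.e. VI.

VI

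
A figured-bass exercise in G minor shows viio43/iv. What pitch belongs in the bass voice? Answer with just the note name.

The applied chord viio43/iv is rooted on B: B-D-F-Ab.
The figure 43 means second inversion — the fifth is in the bass.

F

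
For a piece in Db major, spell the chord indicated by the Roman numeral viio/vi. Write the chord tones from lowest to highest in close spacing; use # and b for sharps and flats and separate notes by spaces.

The slash marks an applied leading-tone chord: viio of vi. In Db major, vi is Bb, so the leading tone to it is A, a half step below.
Building a diminished triad on A gives A-C-Eb.

A C Eb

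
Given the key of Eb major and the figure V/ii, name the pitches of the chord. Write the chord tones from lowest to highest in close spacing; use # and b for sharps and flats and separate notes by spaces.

C E G

The slash means an applied dominant: we want the dominant of ii. In Eb major, ii is F minor, and its dominant is built on C.
Building a major triad on C gives C-E-G.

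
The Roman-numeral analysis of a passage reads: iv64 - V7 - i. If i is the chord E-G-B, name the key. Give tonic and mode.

The anchor chord is a minor triad on E, labeled i.
If E is scale degree 1 and the mode makes that degree carry a minor triad, the tonic is E and the mode is minor.

E minor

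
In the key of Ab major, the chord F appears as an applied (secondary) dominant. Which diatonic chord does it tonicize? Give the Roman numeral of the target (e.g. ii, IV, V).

ii

The chord is a major triad on F.
A dominant resolves down a perfect fifth: F → Bb. In Ab major, Bb is scale degree 2, i.e. ii.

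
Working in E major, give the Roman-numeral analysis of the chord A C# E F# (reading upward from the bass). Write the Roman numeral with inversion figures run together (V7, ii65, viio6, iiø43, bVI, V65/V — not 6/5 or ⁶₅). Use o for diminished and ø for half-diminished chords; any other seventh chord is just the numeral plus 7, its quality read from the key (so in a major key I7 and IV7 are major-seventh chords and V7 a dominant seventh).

ii65

Stacked in thirds the chord is F#-A-C#-E: a minor seventh chord on F#.
In E major, F# is the supertonic; the diatonic minor seventh chord there is ii7.
With A in the bass the chord is in first inversion, so the figured bass is 65.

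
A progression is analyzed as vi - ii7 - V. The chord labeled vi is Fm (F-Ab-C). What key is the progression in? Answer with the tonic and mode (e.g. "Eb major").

Ab major

vi is given as F-Ab-C — a minor triad with root F.
Counting down 5 scale steps from F places the tonic on Ab; a minor triad on degree 6 is diatonic only in major.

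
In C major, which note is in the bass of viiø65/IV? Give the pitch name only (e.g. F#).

G

The applied chord viiø65/IV is rooted on E: E-G-Bb-D.
The figure 65 means first inversion — the third is in the bass.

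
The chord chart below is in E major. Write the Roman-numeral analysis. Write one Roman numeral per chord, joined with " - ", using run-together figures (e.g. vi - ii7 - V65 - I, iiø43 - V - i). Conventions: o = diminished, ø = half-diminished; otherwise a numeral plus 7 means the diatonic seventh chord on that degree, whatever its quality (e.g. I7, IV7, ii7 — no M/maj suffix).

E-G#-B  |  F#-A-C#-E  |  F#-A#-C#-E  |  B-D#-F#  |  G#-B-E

E-G#-B has root E, degree 1 in E major, so I.
F#-A-C#-E: root F# is the supertonic; minor seventh chord there is ii7.
F#-A#-C#-E: chromatic; F# is V of V, so V7/V.
B-D#-F#: major triad on B = scale degree 5 → V.
G#-B-E: major triad on E = scale degree 1 → I6.

I - ii7 - V7/V - V - I6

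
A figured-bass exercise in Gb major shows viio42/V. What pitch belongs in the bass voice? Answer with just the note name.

The applied chord viio42/V is rooted on C: C-Eb-Gb-Bbb.
The figure 42 means third inversion — the seventh is in the bass.

Bbb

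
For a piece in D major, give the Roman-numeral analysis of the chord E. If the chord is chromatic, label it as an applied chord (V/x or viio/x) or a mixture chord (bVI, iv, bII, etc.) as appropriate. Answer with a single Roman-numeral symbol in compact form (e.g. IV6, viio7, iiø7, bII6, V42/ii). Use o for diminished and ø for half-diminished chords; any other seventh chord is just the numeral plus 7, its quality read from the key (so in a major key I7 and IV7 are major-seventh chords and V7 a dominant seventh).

V/V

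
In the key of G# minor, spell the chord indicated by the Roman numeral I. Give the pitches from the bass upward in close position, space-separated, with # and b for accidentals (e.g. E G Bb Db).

G# B# D#

Scale degree 1 in G# minor is G#; here the chord built on it is altered to a major triad. I is the major tonic (Picardy third), borrowed from the parallel major.
So the chord is G#-B#-D#.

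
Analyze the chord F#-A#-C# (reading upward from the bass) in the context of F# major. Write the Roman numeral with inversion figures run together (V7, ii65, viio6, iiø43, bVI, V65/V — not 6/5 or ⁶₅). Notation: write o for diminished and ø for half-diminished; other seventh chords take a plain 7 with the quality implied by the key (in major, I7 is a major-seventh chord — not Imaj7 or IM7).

Stacked in thirds the chord is F#-A#-C#: a major triad on F#.
In F# major, F# is the tonic; the diatonic major triad there is I.

I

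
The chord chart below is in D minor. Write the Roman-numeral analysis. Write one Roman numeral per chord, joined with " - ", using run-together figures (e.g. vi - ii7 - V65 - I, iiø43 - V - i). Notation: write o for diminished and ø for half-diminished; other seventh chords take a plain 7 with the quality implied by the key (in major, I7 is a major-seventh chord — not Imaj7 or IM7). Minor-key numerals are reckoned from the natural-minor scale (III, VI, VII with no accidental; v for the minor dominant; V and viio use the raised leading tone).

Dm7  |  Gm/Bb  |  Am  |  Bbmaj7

i7 - iv6 - v - VI7

Dm7: root D is the tonic; minor seventh chord there is i7.
Gm/Bb: root G is the subdominant; minor triad there is iv6.
Am has root A, degree 5 in D minor, so v.
Bbmaj7: major seventh chord on Bb = scale degree 6 → VI7.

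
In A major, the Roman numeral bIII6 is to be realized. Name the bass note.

bIII in A major has root C; the chord is C-E-G.
The figure 6 means first inversion — the third is in the bass.

E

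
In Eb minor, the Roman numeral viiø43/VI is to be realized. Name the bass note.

Fb

The applied chord viiø43/VI is rooted on Bb: Bb-Db-Fb-Ab.
The figure 43 means second inversion — the fifth is in the bass.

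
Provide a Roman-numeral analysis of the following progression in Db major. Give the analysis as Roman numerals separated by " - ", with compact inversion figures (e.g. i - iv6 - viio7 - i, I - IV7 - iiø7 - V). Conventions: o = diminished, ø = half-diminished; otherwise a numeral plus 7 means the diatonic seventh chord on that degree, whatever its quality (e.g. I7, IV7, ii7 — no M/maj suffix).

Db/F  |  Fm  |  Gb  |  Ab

Db/F: root Db is the tonic; major triad there is I6.
Fm has root F, degree 3 in Db major, so iii.
Gb: root Gb is the subdominant; major triad there is IV.
Ab: root Ab is the dominant; major triad there is V.

I6 - iii - IV - V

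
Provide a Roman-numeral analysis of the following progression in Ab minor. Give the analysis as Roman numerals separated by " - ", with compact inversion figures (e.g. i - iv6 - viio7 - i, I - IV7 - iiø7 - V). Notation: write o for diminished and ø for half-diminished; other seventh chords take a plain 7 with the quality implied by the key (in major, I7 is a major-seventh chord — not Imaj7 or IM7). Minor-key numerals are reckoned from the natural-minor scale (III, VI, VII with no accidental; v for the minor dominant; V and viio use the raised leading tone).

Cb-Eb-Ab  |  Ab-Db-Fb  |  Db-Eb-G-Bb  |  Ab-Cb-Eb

Cb-Eb-Ab: minor triad on Ab = scale degree 1 → i6.
Ab-Db-Fb has root Db, degree 4 in Ab minor, so iv64.
Db-Eb-G-Bb: dominant seventh chord on Eb = scale degree 5 → V42.
Ab-Cb-Eb: minor triad on Ab = scale degree 1 → i.

i6 - iv64 - V42 - i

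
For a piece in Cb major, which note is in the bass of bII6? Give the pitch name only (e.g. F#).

bII in Cb major has root Dbb; the chord is Dbb-Fb-Abb.
The figure 6 means first inversion — the third is in the bass.

Fb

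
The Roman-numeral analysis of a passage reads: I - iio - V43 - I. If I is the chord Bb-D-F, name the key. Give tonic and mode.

I is given as Bb-D-F — a major triad with root Bb.
If Bb is scale degree 1 and the mode makes that degree carry a major triad, the tonic is Bb and the mode is major.

Bb major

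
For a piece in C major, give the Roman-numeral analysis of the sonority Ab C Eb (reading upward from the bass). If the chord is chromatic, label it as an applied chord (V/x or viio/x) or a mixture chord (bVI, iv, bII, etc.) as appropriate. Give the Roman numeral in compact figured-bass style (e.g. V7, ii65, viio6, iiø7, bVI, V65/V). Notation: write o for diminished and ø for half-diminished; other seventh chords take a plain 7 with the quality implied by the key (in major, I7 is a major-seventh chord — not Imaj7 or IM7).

bVI

Stacked in thirds the chord is Ab-C-Eb: a major triad on Ab.
Ab is the lowered sixth degree of C major (diatonic 6 would be A). This is a major triad on the lowered sixth degree, borrowed from the parallel minor.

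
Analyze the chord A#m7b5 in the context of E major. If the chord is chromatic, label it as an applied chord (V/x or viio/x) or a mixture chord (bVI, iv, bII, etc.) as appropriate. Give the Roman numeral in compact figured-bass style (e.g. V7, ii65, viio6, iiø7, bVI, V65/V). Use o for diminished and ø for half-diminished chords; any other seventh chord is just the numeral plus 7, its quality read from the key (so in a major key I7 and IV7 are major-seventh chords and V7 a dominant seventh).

viiø7/V

Stacked in thirds the chord is A#-C#-E-G#: a half-diminished seventh chord on A#.
A# sits a half step below B (V in E major); a diminished chord there is the applied leading-tone chord of V.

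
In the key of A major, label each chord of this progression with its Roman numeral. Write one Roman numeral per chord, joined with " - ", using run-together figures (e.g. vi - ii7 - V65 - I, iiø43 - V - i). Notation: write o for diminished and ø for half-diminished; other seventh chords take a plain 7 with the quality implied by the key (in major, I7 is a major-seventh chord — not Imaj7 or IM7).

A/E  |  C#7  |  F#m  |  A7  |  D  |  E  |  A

A/E: root A is the tonic; major triad there is I64.
C#7 is the secondary dominant of vi (dominant seventh chord on C#): V7/vi.
F#m: minor triad on F# = scale degree 6 → vi.
A7: a dominant seventh chord on A, the applied dominant of IV → V7/IV.
D: root D is the subdominant; major triad there is IV.
E: root E is the dominant; major triad there is V.
A: root A is the tonic; major triad there is I.

I64 - V7/vi - vi - V7/IV - IV - V - I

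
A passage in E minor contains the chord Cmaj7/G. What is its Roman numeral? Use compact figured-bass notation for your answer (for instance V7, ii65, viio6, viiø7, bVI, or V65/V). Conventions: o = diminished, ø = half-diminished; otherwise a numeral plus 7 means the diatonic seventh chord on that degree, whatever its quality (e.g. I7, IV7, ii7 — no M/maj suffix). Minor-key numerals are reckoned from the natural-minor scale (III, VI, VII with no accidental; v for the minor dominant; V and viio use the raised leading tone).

VI43

Stacked in thirds the chord is C-E-G-B: a major seventh chord on C.
C is scale degree 6 in E minor, and a major seventh chord on that degree is written VI7.
With G in the bass the chord is in second inversion, so the figured bass is 43.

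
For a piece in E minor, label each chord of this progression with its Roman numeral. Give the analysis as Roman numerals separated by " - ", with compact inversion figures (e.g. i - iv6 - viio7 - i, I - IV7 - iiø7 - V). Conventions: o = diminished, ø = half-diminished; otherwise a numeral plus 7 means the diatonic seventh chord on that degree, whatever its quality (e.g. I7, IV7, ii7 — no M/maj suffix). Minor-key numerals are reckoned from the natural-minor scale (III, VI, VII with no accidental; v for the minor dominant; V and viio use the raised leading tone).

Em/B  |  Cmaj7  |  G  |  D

i64 - VI7 - III - VII

Em/B: minor triad on E = scale degree 1 → i64.
Cmaj7: major seventh chord on C = scale degree 6 → VI7.
G: major triad on G = scale degree 3 → III.
D has root D, degree 7 in E minor, so VII.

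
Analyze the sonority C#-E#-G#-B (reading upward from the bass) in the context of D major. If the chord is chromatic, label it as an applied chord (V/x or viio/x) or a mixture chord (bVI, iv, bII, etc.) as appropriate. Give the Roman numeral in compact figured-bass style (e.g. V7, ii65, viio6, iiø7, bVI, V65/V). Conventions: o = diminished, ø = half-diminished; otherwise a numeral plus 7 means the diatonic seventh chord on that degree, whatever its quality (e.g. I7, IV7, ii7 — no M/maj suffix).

The pitches C#-E#-G#-B form a dominant seventh chord rooted on C#.
C# is not a diatonic chord root with this quality in D major, but it lies a perfect fifth above F# (iii), so the chord functions as an applied dominant of iii.

V7/iii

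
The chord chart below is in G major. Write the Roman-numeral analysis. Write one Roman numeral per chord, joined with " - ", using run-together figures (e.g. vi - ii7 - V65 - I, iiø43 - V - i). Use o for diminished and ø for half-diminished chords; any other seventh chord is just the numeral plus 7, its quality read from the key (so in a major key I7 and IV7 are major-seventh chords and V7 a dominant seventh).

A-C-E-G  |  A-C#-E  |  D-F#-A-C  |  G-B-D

ii7 - V/V - V7 - I

A-C-E-G has root A, degree 2 in G major, so ii7.
A-C#-E: chromatic; A is V of V, so V/V.
D-F#-A-C: dominant seventh chord on D = scale degree 5 → V7.
G-B-D: root G is the tonic; major triad there is I.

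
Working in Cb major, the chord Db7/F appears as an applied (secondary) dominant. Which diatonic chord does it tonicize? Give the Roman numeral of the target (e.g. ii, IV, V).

The chord is a dominant seventh chord on Db.
A dominant resolves down a perfect fifth: Db → Gb. In Cb major, Gb is scale degree 5, i.e. V.

V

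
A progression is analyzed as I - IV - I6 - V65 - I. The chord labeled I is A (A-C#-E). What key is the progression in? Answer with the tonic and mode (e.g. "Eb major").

A major

The anchor chord is a major triad on A, labeled I.
If A is scale degree 1 and the mode makes that degree carry a major triad, the tonic is A and the mode is major.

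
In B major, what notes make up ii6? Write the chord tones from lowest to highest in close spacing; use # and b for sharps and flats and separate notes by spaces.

E G# C#

The numeral's case and figure indicate a minor triad. In B major its root, the second degree, is C#.
Stacking thirds from C# gives C#-E-G#.
The figured bass 6 indicates first inversion, placing the third (E) in the bass: E-G#-C#.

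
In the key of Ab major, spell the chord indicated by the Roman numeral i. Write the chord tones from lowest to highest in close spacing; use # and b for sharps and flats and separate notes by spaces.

Ab Cb Eb

i is the minor tonic, borrowed from the parallel minor. In Ab major that root is Ab.
So the chord is Ab-Cb-Eb.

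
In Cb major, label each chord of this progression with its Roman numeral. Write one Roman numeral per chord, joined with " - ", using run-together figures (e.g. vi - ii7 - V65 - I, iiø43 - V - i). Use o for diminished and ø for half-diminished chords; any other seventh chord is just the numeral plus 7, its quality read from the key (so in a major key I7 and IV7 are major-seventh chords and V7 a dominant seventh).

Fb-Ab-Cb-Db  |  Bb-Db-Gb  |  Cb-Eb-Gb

ii65 - V6 - I

Fb-Ab-Cb-Db: minor seventh chord on Db = scale degree 2 → ii65.
Bb-Db-Gb: root Gb is the dominant; major triad there is V6.
Cb-Eb-Gb: major triad on Cb = scale degree 1 → I.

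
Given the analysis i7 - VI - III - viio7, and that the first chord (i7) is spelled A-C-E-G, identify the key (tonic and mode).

The chord Am7 is a minor seventh chord rooted on A; its label is i7.
If A is scale degree 1 and the mode makes that degree carry a minor seventh chord, the tonic is A and the mode is minor.

A minor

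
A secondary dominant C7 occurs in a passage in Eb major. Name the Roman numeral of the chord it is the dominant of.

The chord is a dominant seventh chord on C.
A dominant resolves down a perfect fifth: C → F. In Eb major, F is scale degree 2, i.e. ii.

ii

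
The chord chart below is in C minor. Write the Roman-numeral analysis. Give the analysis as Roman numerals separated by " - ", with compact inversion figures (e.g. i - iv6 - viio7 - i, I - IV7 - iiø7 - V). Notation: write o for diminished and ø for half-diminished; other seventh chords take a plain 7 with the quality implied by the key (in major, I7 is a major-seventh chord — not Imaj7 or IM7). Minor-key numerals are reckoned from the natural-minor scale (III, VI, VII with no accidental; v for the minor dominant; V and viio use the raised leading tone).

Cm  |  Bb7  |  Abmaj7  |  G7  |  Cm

i - VII7 - VI7 - V7 - i

Cm has root C, degree 1 in C minor, so i.
Bb7: root Bb is the subtonic; dominant seventh chord there is VII7.
Abmaj7: root Ab is the submediant; major seventh chord there is VI7.
G7: dominant seventh chord on G = scale degree 5 → V7.
Cm: minor triad on C = scale degree 1 → i.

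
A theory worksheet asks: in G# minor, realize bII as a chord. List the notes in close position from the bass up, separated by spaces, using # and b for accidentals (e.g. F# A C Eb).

A C# E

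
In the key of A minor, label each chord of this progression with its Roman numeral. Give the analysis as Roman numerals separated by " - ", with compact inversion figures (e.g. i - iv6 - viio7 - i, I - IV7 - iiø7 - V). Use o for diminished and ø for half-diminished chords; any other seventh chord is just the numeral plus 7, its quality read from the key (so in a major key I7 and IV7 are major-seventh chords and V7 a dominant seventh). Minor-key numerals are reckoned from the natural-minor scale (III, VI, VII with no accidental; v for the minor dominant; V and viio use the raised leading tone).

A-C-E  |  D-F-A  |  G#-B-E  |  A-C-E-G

A-C-E has root A, degree 1 in A minor, so i.
D-F-A: minor triad on D = scale degree 4 → iv.
G#-B-E: major triad on E = scale degree 5 → V6.
A-C-E-G: minor seventh chord on A = scale degree 1 → i7.

i - iv - V6 - i7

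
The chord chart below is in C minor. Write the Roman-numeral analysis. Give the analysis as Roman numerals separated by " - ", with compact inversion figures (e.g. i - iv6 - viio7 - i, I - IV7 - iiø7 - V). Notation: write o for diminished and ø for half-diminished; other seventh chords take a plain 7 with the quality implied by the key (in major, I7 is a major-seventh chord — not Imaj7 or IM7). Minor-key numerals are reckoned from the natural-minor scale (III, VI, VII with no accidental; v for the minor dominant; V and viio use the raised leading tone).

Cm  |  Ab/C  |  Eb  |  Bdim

i - VI6 - III - viio

Cm: root C is the tonic; minor triad there is i.
Ab/C: root Ab is the submediant; major triad there is VI6.
Eb: major triad on Eb = scale degree 3 → III.
Bdim: diminished triad on B = scale degree 7 → viio.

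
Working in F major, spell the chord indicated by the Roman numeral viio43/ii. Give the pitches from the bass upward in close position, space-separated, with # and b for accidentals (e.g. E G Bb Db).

C Eb F# A

viio43/ii is a secondary leading-tone chord. The target ii is G in F major; the applied chord is rooted a semitone below, on F#.
Building a fully diminished seventh chord on F# gives F#-A-C-Eb.
With the 43 figure the chord is in second inversion; from the bass C upward in close position it reads C-Eb-F#-A.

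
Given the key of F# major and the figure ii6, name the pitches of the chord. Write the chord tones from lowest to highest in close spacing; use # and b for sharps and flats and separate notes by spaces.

B D# G#

In F# major, scale degree 2 is G#, and the diatonic chord built there is a minor triad.
Stacking thirds from G# gives G#-B-D#.
With the 6 figure the chord is in first inversion; from the bass B upward in close position it reads B-D#-G#.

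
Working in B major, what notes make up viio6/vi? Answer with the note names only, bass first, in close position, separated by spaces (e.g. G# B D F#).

The slash marks an applied leading-tone chord: viio of vi. In B major, vi is G#, so the leading tone to it is F##, a half step below.
Building a diminished triad on F## gives F##-A#-C#.
With the 6 figure the chord is in first inversion; from the bass A# upward in close position it reads A#-C#-F##.

A# C# F##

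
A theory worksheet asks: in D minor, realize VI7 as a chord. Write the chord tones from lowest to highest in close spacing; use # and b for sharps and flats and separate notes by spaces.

Bb D F A

The numeral's case and figure indicate a major seventh chord. In D minor its root, the submediant, is Bb.
Stacking thirds from Bb gives Bb-D-F-A.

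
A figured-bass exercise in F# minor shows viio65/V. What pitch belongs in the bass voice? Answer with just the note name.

D#

The applied chord viio65/V is rooted on B#: B#-D#-F#-A.
The figure 65 means first inversion — the third is in the bass.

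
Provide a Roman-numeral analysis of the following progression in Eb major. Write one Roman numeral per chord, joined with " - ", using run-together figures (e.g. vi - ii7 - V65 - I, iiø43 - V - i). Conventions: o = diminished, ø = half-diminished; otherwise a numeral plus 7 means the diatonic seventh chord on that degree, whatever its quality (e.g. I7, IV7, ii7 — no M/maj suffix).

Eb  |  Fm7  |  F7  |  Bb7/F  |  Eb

Eb: major triad on Eb = scale degree 1 → I.
Fm7: root F is the supertonic; minor seventh chord there is ii7.
F7: a dominant seventh chord on F, the applied dominant of V → V7/V.
Bb7/F has root Bb, degree 5 in Eb major, so V43.
Eb: major triad on Eb = scale degree 1 → I.

I - ii7 - V7/V - V43 - I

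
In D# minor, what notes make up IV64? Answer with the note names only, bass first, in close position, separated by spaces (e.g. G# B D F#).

IV64 is the major subdominant, borrowed from the parallel major. In D# minor that root is G#.
So the chord is G#-B#-D#.
The figured bass 64 indicates second inversion, placing the fifth (D#) in the bass: D#-G#-B#.

D# G# B#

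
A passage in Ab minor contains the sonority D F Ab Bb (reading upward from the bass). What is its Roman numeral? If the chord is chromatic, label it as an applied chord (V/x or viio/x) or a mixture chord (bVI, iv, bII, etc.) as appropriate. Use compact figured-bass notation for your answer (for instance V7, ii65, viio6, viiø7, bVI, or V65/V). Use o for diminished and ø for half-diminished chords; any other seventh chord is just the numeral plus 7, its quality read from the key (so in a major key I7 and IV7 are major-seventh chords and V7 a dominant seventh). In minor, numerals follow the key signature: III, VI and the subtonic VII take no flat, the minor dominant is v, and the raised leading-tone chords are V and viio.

V65/V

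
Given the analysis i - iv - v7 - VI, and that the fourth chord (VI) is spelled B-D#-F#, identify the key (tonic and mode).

D# minor

The anchor chord is a major triad on B, labeled VI.
Counting down 5 scale steps from B places the tonic on D#; a major triad on degree 6 is diatonic only in minor.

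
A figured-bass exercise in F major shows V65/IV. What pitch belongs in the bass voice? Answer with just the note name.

The applied chord V65/IV is rooted on F: F-A-C-Eb.
The figure 65 means first inversion — the third is in the bass.

A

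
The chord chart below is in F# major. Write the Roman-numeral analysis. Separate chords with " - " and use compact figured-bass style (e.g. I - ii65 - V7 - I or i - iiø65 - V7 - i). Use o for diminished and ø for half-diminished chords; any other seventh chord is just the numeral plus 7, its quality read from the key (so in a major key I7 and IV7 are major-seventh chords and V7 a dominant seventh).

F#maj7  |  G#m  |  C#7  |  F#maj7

I7 - ii - V7 - I7

F#maj7: root F# is the tonic; major seventh chord there is I7.
G#m: root G# is the supertonic; minor triad there is ii.
C#7 has root C#, degree 5 in F# major, so V7.
F#maj7: root F# is the tonic; major seventh chord there is I7.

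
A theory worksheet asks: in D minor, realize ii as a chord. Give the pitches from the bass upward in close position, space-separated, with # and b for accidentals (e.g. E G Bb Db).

Scale degree 2 in D minor is E; here the chord built on it is altered to a minor triad. ii is the minor supertonic, borrowed from the parallel major (the Dorian ii).
So the chord is E-G-B, a minor triad.

E G B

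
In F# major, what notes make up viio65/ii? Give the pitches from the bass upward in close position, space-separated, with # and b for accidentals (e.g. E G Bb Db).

The slash marks an applied leading-tone chord: viio of ii. In F# major, ii is G#, so the leading tone to it is F##, a half step below.
Building a fully diminished seventh chord on F## gives F##-A#-C#-E.
With the 65 figure the chord is in first inversion; from the bass A# upward in close position it reads A#-C#-E-F##.

A# C# E F##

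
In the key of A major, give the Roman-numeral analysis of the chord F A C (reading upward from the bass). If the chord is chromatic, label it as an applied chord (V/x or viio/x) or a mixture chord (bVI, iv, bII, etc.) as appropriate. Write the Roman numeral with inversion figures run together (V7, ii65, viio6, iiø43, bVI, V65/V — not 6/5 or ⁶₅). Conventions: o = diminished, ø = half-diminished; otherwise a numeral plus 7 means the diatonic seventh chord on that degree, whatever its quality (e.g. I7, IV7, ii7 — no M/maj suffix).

The pitches F-A-C form a major triad rooted on F.
F is the lowered sixth degree of A major (diatonic 6 would be F#). This is a major triad on the lowered sixth degree, borrowed from the parallel minor.

bVI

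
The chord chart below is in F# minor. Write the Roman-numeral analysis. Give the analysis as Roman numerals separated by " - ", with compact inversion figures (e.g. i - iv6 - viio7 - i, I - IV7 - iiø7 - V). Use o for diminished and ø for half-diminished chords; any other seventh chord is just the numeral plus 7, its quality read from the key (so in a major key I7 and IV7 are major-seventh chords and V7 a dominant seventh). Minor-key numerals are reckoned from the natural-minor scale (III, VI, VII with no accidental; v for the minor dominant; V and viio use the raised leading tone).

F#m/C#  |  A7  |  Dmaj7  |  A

i64 - V7/VI - VI7 - III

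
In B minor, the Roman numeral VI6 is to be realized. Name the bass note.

B

VI in B minor has root G; the chord is G-B-D.
The figure 6 means first inversion — the third is in the bass.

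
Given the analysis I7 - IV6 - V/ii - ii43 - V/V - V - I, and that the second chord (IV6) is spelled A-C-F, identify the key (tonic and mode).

The anchor chord is a major triad on F, labeled IV6.
IV6 on F implies F is the subdominant; that puts the tonic at C, and the uppercase numeral fits major mode.

C major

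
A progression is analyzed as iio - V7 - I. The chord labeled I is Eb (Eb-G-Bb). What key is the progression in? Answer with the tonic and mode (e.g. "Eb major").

Eb major

I is given as Eb-G-Bb — a major triad with root Eb.
If Eb is scale degree 1 and the mode makes that degree carry a major triad, the tonic is Eb and the mode is major.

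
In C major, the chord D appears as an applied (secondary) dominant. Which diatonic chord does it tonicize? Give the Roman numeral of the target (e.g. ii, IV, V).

The chord is a major triad on D.
A dominant resolves down a perfect fifth: D → G. In C major, G is scale degree 5, i.e. V.

V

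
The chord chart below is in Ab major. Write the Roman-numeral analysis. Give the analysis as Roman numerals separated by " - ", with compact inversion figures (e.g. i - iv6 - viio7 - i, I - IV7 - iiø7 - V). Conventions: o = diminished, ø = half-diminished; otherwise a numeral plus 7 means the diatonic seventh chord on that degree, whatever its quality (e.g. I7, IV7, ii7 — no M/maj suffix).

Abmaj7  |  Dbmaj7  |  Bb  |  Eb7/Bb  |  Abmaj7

I7 - IV7 - V/V - V43 - I7

Abmaj7: major seventh chord on Ab = scale degree 1 → I7.
Dbmaj7: root Db is the subdominant; major seventh chord there is IV7.
Bb is the secondary dominant of V (major triad on Bb): V/V.
Eb7/Bb: dominant seventh chord on Eb = scale degree 5 → V43.
Abmaj7: root Ab is the tonic; major seventh chord there is I7.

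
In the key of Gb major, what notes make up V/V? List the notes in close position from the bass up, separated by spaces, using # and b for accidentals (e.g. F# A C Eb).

Ab C Eb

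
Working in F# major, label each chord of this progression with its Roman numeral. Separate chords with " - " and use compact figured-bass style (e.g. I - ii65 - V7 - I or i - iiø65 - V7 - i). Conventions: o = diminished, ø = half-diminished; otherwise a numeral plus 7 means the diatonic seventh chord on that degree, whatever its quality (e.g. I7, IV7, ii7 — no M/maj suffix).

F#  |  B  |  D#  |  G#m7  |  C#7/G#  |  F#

I - IV - V/ii - ii7 - V43 - I

F#: major triad on F# = scale degree 1 → I.
B: root B is the subdominant; major triad there is IV.
D# is the secondary dominant of ii (major triad on D#): V/ii.
G#m7 has root G#, degree 2 in F# major, so ii7.
C#7/G#: root C# is the dominant; dominant seventh chord there is V43.
F#: major triad on F# = scale degree 1 → I.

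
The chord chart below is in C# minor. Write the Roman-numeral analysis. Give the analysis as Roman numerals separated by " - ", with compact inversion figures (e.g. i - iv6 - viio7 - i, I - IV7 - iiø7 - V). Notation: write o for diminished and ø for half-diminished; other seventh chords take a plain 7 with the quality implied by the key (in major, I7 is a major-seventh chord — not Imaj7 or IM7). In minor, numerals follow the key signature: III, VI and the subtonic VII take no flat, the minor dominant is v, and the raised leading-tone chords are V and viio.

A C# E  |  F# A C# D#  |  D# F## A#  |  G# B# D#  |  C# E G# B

VI - iiø65 - V/V - V - i7

A-C#-E has root A, degree 6 in C# minor, so VI.
F#-A-C#-D#: half-diminished seventh chord on D# = scale degree 2 → iiø65.
D#-F##-A# is the secondary dominant of V (major triad on D#): V/V.
G#-B#-D#: root G# is the dominant; major triad there is V.
C#-E-G#-B: minor seventh chord on C# = scale degree 1 → i7.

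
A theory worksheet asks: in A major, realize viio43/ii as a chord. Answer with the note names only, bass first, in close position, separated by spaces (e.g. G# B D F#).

The slash marks an applied leading-tone chord: viio of ii. In A major, ii is B, so the leading tone to it is A#, a half step below.
Building a fully diminished seventh chord on A# gives A#-C#-E-G.
With the 43 figure the chord is in second inversion; from the bass E upward in close position it reads E-G-A#-C#.

E G A# C#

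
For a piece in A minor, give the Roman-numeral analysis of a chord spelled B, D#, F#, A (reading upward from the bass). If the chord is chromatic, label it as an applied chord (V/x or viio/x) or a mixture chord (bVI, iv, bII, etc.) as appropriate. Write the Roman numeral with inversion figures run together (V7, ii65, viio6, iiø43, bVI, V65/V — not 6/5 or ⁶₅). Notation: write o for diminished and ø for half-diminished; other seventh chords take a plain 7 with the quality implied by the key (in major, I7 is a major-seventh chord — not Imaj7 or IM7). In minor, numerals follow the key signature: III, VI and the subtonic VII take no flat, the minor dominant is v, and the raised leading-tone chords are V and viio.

Stacked in thirds the chord is B-D#-F#-A: a dominant seventh chord on B.
B is not a diatonic chord root with this quality in A minor, but it lies a perfect fifth above E (V), so the chord functions as an applied dominant of V.

V7/V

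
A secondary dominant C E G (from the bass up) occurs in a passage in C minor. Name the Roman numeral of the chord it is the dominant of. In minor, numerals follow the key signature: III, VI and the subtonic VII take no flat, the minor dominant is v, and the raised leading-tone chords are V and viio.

iv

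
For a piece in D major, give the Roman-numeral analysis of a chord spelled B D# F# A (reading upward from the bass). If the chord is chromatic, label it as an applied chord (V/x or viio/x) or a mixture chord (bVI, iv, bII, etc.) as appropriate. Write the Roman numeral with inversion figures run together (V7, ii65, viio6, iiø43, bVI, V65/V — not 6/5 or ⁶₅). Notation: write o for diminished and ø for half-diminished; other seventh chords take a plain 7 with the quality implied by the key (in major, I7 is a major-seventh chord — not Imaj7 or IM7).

V7/ii

Stacked in thirds the chord is B-D#-F#-A: a dominant seventh chord on B.
B is not a diatonic chord root with this quality in D major, but it lies a perfect fifth above E (ii), so the chord functions as an applied dominant of ii.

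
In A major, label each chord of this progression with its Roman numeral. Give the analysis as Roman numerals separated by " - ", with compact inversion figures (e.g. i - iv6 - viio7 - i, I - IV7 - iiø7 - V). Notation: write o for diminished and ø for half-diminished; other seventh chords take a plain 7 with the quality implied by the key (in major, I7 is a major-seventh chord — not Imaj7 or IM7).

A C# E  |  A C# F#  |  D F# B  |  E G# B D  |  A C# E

I - vi6 - ii6 - V7 - I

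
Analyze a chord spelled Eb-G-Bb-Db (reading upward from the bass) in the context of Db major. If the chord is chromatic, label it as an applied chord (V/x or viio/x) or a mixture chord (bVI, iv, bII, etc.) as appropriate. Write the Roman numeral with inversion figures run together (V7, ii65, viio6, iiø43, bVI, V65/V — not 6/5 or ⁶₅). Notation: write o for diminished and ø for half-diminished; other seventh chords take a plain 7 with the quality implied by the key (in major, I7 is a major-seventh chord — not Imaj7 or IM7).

Stacked in thirds the chord is Eb-G-Bb-Db: a dominant seventh chord on Eb.
Eb is not a diatonic chord root with this quality in Db major, but it lies a perfect fifth above Ab (V), so the chord functions as an applied dominant of V.

V7/V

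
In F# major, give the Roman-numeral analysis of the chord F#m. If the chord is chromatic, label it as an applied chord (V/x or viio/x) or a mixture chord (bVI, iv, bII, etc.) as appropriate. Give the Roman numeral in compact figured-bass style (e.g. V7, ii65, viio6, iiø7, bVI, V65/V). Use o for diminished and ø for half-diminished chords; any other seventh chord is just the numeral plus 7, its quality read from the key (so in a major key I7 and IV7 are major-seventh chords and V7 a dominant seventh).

i

The pitches F#-A-C# form a minor triad rooted on F#.
F# is the first degree of F# major. This is the minor tonic, borrowed from the parallel minor.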